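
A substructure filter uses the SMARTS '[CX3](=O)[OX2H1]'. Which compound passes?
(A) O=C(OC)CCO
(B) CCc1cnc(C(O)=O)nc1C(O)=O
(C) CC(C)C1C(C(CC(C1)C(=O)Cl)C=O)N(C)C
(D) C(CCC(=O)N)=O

B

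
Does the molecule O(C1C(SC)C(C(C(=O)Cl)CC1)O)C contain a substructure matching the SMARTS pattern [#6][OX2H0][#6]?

Yes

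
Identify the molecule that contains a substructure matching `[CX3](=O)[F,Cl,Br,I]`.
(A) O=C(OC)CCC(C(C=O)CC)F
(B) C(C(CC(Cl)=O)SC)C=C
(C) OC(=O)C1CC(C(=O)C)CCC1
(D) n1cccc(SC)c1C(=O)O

[CX3](=O)[F,Cl,Br,I] describes a carbonyl carbon bonded to a halogen (an acyl halide).
(A) has a methyl-ester group (-C(=O)OCH3) but the carbonyl is bonded to -O-C, not to a halogen.
(B) contains an acyl chloride (-C(=O)Cl), which satisfies every atom and bond constraint.
(C) has a carboxylic acid group (-C(=O)OH) but the carbonyl is bonded to -OH, not to a halogen.
(D) has a carboxylic acid group (-C(=O)OH) but the carbonyl is bonded to -OH, not to a halogen.
So the answer is (B).

B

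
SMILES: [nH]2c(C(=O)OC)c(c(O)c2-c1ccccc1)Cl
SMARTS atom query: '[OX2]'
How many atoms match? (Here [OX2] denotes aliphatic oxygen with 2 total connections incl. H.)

Check the 17 heavy atoms by environment: 1× n (aromatic, X3) → no; 10× c (aromatic, X3) → no; 1× Cl (X1) → no; 2× O (X2) → match; 1× C (X3) → no; 1× O (X1) → no; 1× C (X4) → no.
That gives 2 matching atoms.

2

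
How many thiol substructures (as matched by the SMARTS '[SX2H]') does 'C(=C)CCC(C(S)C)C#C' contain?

[SX2H] is the SMARTS for a thiol: an aliphatic sulfur with two connections, one being H.
Exactly one fragment in the molecule meets all constraints, giving 1 match.

1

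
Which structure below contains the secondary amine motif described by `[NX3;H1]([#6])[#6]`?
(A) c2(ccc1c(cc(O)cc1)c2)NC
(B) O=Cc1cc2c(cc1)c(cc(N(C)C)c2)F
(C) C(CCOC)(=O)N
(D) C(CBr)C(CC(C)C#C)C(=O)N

A

[NX3;H1]([#6])[#6] describes a trivalent nitrogen with one H, bonded to two carbons (a secondary amine).
(A) contains an N-methylamino group (-NHCH3), which satisfies every atom and bond constraint.
(B) has a dimethylamino group (-N(CH3)2) but the nitrogen has H0, not H1.
(C) has a primary amide (-C(=O)NH2) but the -C(=O)NH2 nitrogen has H2, not H1.
(D) has a primary amide (-C(=O)NH2) but the -C(=O)NH2 nitrogen has H2, not H1.
So the answer is (A).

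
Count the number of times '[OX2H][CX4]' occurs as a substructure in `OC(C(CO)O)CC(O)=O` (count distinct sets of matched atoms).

3

[OX2H][CX4] is the SMARTS for an aliphatic alcohol: a hydroxyl oxygen bound to an sp3 (X4) carbon.
The molecule carries 3 separate instances of a hydroxyl group (-OH) meeting every constraint; each maps to a distinct set of atoms, giving 3 matches.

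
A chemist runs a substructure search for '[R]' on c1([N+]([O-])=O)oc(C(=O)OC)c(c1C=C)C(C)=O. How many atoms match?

5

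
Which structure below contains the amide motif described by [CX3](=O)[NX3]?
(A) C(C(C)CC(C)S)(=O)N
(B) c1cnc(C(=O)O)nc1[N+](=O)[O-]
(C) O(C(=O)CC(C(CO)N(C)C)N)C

A

[CX3](=O)[NX3] describes a carbonyl carbon bonded to a trivalent nitrogen (an amide).
(A) contains a primary amide (-C(=O)NH2), which satisfies every atom and bond constraint.
(B) has a carboxylic acid group (-C(=O)OH) but the carbonyl is bonded to O, not to an NX3 nitrogen.
(C) has a methyl-ester group (-C(=O)OCH3) but the carbonyl is bonded to O, not to an NX3 nitrogen.
So the answer is (A).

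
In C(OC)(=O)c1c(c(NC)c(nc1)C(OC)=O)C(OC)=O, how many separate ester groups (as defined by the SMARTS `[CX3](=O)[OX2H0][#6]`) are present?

[CX3](=O)[OX2H0][#6] is the SMARTS for an ester: a carbonyl carbon bonded to an oxygen that is itself bonded to carbon (no H on that O).
The molecule carries 3 separate instances of a methyl-ester group (-C(=O)OCH3) meeting every constraint; each maps to a distinct set of atoms, giving 3 matches.

3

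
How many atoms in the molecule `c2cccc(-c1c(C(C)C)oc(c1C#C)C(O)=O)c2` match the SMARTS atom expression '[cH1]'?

5

The query [cH1] means: aromatic carbon bearing exactly one hydrogen.
Check the 19 heavy atoms by environment: 1× o (aromatic, H0) → no; 5× c (aromatic, H0) → no; 5× c (aromatic, H1) → match; 2× C (H0) → no; 2× C (H1) → no; 1× O (H0) → no; 1× O (H1) → no; 2× C (H3) → no.
That gives 5 matching atoms.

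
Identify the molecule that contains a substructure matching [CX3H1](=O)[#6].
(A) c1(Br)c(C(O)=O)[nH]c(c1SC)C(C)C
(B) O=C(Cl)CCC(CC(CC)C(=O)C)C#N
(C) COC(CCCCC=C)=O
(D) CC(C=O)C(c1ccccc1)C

D

[CX3H1](=O)[#6] describes an sp2 carbon with one H, double-bonded to O and single-bonded to carbon (an aldehyde).
(A) has a carboxylic acid group (-C(=O)OH) but the carbonyl carbon has H0 and is bonded to O, not H1.
(B) has an acetyl/ketone group (-C(=O)CH3) but the carbonyl carbon has H0 (two carbon neighbours), not H1.
(C) has a methyl-ester group (-C(=O)OCH3) but the carbonyl carbon has H0, not H1.
(D) contains an aldehyde (-CHO), which satisfies every atom and bond constraint.
So the answer is (D).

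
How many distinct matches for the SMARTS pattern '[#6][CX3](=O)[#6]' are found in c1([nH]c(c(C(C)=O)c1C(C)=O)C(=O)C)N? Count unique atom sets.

3

[#6][CX3](=O)[#6] is the SMARTS for a ketone: a carbonyl carbon (no H) flanked by two carbons.
The molecule carries 3 separate instances of an acetyl/ketone group (-C(=O)CH3) meeting every constraint; each maps to a distinct set of atoms, giving 3 matches.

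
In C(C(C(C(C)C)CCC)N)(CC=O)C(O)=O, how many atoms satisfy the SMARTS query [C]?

12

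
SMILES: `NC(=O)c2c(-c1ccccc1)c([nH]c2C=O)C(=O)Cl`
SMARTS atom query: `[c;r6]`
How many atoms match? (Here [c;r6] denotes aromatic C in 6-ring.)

6

Check the 19 heavy atoms by environment: 1× n (aromatic, in 5-ring) → no; 4× c (aromatic, in 5-ring) → no; 3× C (acyclic) → no; 3× O (acyclic) → no; 1× N (acyclic) → no; 6× c (aromatic, in 6-ring) → match; 1× Cl (acyclic) → no.
That gives 6 matching atoms.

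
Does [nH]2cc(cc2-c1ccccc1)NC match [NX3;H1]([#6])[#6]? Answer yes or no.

Yes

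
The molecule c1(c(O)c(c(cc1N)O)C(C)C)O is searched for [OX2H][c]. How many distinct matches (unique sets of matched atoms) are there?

[OX2H][c] is the SMARTS for a phenol: a hydroxyl oxygen attached to an aromatic carbon.
The molecule carries 3 separate instances of a hydroxyl group (-OH) meeting every constraint; each maps to a distinct set of atoms, giving 3 matches.

3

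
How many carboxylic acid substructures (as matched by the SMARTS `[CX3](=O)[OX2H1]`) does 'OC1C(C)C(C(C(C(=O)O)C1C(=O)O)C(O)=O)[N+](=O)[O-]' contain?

3

[CX3](=O)[OX2H1] is the SMARTS for a carboxylic acid: an sp2 carbon double-bonded to O and single-bonded to an -OH oxygen.
The molecule carries 3 separate instances of a carboxylic acid group (-C(=O)OH) meeting every constraint; each maps to a distinct set of atoms, giving 3 matches.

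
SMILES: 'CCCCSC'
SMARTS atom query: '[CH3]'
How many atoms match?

The query [CH3] means: aliphatic carbon with exactly three hydrogens.
Check the 6 heavy atoms by environment: 3× C (H2) → no; 1× S (H0) → no; 2× C (H3) → match.
That gives 2 matching atoms.

2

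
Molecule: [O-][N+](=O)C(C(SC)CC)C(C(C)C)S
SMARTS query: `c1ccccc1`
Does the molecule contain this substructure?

No

The pattern c1ccccc1 describes six aromatic carbons in a ring — a benzene ring.
The closest candidate here is a methyl group (-CH3), but no six-membered all-carbon aromatic ring is present. No other fragment satisfies the full query, so there is no match.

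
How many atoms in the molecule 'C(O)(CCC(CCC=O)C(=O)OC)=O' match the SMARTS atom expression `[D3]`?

The query [D3] means: atom with exactly three heavy-atom neighbours.
Check the 14 heavy atoms by environment: 5× C (D2) → no; 3× C (D3) → match; 4× O (D1) → no; 1× O (D2) → no; 1× C (D1) → no.
That gives 3 matching atoms.

3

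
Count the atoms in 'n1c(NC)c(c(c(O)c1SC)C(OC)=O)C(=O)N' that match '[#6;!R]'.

The query [#6;!R] means: carbon not in any ring.
Check the 18 heavy atoms by environment: 1× n (aromatic, in 6-ring) → no; 5× c (aromatic, in 6-ring) → no; 5× C (acyclic) → match; 4× O (acyclic) → no; 2× N (acyclic) → no; 1× S (acyclic) → no.
That gives 5 matching atoms.

5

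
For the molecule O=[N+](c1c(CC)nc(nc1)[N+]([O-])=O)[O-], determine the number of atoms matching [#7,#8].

The query [#7,#8] means: nitrogen or oxygen (comma = OR).
Check the 14 heavy atoms by environment: 2× n (aromatic) → match; 4× c (aromatic) → no; 2× N (charge +1) → match; 2× O (charge -1) → match; 2× O → match; 2× C → no.
Summing the matching environments: 2 + 2 + 2 + 2 = 8 matching atoms.

8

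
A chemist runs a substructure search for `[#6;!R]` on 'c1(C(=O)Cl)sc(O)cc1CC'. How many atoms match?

3

Check the 11 heavy atoms by environment: 1× s (aromatic, in 5-ring) → no; 4× c (aromatic, in 5-ring) → no; 3× C (acyclic) → match; 2× O (acyclic) → no; 1× Cl (acyclic) → no.
That gives 3 matching atoms.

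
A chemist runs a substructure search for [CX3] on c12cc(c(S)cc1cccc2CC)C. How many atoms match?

0

The query [CX3] means: C with X3: aliphatic carbon with exactly 3 total connections.
Check the 14 heavy atoms by environment: 10× c (aromatic, X3) → no; 1× S (X2) → no; 3× C (X4) → no.
No environment satisfies the query, so 0 matching atoms.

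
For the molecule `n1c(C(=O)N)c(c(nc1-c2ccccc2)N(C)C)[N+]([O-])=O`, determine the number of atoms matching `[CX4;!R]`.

2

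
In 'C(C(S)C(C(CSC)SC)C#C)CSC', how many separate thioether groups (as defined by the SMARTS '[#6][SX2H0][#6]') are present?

[#6][SX2H0][#6] is the SMARTS for a thioether: an aliphatic sulfur bridging two carbons with no H on the sulfur.
The molecule carries 3 separate instances of a methylthio ether (-SCH3) meeting every constraint; each maps to a distinct set of atoms, giving 3 matches.

3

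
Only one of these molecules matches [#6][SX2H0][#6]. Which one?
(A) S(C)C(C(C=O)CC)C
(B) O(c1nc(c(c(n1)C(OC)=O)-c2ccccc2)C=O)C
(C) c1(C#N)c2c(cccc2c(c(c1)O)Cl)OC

[#6][SX2H0][#6] describes an aliphatic sulfur bridging two carbons with no H on the sulfur (a thioether).
(A) contains a methylthio ether (-SCH3), which satisfies every atom and bond constraint.
(B) has a methoxy ether (-OCH3) but the bridging atom is O, not S.
(C) has a methoxy ether (-OCH3) but the bridging atom is O, not S.
So the answer is (A).

A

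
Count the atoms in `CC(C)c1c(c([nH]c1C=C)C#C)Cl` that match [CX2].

Check the 13 heavy atoms by environment: 1× n (aromatic, X3) → no; 4× c (aromatic, X3) → no; 1× Cl (X1) → no; 2× C (X2) → match; 2× C (X3) → no; 3× C (X4) → no.
That gives 2 matching atoms.

2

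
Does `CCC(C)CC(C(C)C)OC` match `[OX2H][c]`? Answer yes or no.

The pattern [OX2H][c] describes a hydroxyl oxygen attached to an aromatic carbon — a phenol.
The closest candidate here is a methoxy ether (-OCH3), but the oxygen has H0, not H1. No other fragment satisfies the full query, so there is no match.

No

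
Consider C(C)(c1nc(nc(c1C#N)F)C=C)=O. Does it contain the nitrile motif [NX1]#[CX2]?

Yes

The pattern [NX1]#[CX2] describes a nitrogen triple-bonded to a two-connected carbon — a nitrile.
The molecule carries a nitrile (-C#N), whose atoms satisfy every constraint of the query, so the pattern matches.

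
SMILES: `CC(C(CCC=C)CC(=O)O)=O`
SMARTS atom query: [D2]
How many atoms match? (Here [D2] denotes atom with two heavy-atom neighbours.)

4

Check the 12 heavy atoms by environment: 4× C (D2) → match; 3× C (D3) → no; 3× O (D1) → no; 2× C (D1) → no.
That gives 4 matching atoms.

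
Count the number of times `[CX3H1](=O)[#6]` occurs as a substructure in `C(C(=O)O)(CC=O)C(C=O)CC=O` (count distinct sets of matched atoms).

3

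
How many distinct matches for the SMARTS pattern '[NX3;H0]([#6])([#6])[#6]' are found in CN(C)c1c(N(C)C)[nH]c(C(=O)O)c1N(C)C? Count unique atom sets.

3

[NX3;H0]([#6])([#6])[#6] is the SMARTS for a tertiary amine: a trivalent nitrogen with no H, bonded to three carbons.
The molecule carries 3 separate instances of a dimethylamino group (-N(CH3)2) meeting every constraint; each maps to a distinct set of atoms, giving 3 matches.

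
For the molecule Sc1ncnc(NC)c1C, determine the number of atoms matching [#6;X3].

4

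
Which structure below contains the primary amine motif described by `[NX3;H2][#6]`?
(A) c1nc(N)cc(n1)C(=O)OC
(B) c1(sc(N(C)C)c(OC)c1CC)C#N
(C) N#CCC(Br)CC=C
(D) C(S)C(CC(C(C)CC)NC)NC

[NX3;H2][#6] describes a trivalent nitrogen with two H attached to carbon (a primary amine).
(A) contains a primary amino group (-NH2), which satisfies every atom and bond constraint.
(B) has a dimethylamino group (-N(CH3)2) but the nitrogen has H0, not H2.
(C) has a nitrile (-C#N) but the nitrogen is NX1 (triple-bonded), not NX3 with two H.
(D) has an N-methylamino group (-NHCH3) but the nitrogen bears two carbons and only one H (H1), not H2.
So the answer is (A).

A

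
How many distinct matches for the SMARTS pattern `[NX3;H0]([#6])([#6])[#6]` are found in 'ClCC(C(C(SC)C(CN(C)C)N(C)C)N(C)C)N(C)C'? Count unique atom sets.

4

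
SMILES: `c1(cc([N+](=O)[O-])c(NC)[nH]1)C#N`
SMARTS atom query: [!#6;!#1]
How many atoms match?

6

Check the 12 heavy atoms by environment: 1× n (aromatic) → match; 4× c (aromatic) → no; 1× N (charge +1) → match; 1× O (charge -1) → match; 1× O → match; 2× N → match; 2× C → no.
Summing the matching environments: 1 + 1 + 1 + 1 + 2 = 6 matching atoms.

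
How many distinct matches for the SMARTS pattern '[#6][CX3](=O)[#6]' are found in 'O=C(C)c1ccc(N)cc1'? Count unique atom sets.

1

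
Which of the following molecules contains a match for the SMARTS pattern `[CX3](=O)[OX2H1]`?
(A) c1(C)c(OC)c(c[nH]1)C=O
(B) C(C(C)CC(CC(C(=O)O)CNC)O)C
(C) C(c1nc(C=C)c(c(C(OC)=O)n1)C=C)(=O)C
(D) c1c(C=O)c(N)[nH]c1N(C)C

[CX3](=O)[OX2H1] describes an sp2 carbon double-bonded to O and single-bonded to an -OH oxygen (a carboxylic acid).
(A) has an aldehyde (-CHO) but there is no singly-bonded oxygen on the carbonyl carbon.
(B) contains a carboxylic acid group (-C(=O)OH), which satisfies every atom and bond constraint.
(C) has a methyl-ester group (-C(=O)OCH3) but the singly-bonded O has no H (OX2H0, not OX2H1).
(D) has an aldehyde (-CHO) but there is no singly-bonded oxygen on the carbonyl carbon.
So the answer is (B).

B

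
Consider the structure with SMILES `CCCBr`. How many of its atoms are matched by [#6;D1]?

1

Check the 4 heavy atoms by environment: 2× C (D2) → no; 1× C (D1) → match; 1× Br (D1) → no.
That gives 1 matching atom.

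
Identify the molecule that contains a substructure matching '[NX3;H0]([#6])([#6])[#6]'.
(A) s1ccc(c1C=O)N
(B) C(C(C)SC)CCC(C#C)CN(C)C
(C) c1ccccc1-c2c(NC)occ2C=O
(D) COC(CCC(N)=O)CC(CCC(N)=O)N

B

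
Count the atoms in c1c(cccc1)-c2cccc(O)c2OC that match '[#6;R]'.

The query [#6;R] means: carbon that is part of a ring.
Check the 15 heavy atoms by environment: 12× c (aromatic, in 6-ring) → match; 2× O (acyclic) → no; 1× C (acyclic) → no.
That gives 12 matching atoms.

12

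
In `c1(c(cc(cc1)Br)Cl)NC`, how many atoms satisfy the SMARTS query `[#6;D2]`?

Check the 10 heavy atoms by environment: 3× c (aromatic, D3) → no; 3× c (aromatic, D2) → match; 1× N (D2) → no; 1× C (D1) → no; 1× Br (D1) → no; 1× Cl (D1) → no.
That gives 3 matching atoms.

3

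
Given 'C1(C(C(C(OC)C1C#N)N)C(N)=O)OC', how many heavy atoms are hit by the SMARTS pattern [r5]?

5

The query [r5] means: r5 matches atoms in a five-membered ring.
Check the 15 heavy atoms by environment: 5× C (in 5-ring) → match; 3× O (acyclic) → no; 4× C (acyclic) → no; 3× N (acyclic) → no.
That gives 5 matching atoms.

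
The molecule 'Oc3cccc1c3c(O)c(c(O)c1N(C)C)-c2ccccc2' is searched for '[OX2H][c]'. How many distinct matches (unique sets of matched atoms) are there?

3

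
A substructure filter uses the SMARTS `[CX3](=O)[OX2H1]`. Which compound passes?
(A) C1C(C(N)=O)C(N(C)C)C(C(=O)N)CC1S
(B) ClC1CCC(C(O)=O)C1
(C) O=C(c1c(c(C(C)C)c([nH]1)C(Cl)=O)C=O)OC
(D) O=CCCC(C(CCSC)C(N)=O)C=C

B

[CX3](=O)[OX2H1] describes an sp2 carbon double-bonded to O and single-bonded to an -OH oxygen (a carboxylic acid).
(A) has a primary amide (-C(=O)NH2) but the carbonyl is bonded to N, not to an -OH oxygen.
(B) contains a carboxylic acid group (-C(=O)OH), which satisfies every atom and bond constraint.
(C) has an acyl chloride (-C(=O)Cl) but the carbonyl is bonded to Cl, not to an -OH oxygen.
(D) has a primary amide (-C(=O)NH2) but the carbonyl is bonded to N, not to an -OH oxygen.
So the answer is (B).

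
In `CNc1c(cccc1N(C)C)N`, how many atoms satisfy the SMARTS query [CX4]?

3

Check the 12 heavy atoms by environment: 6× c (aromatic, X3) → no; 3× N (X3) → no; 3× C (X4) → match.
That gives 3 matching atoms.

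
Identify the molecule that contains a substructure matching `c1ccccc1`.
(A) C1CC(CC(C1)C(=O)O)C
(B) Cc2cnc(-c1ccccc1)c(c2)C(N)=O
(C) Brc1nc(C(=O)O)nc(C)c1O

B

c1ccccc1 describes six aromatic carbons in a ring (a benzene ring).
(A) has a methyl group (-CH3) but no six-membered all-carbon aromatic ring is present.
(B) contains a phenyl ring, which satisfies every atom and bond constraint.
(C) has a methyl group (-CH3) but no six-membered all-carbon aromatic ring is present.
So the answer is (B).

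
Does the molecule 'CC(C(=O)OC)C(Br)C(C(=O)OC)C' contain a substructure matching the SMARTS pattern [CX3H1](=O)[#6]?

No

The pattern [CX3H1](=O)[#6] describes an sp2 carbon with one H, double-bonded to O and single-bonded to carbon — an aldehyde.
The closest candidate here is a methyl-ester group (-C(=O)OCH3), but the carbonyl carbon has H0, not H1. No other fragment satisfies the full query, so there is no match.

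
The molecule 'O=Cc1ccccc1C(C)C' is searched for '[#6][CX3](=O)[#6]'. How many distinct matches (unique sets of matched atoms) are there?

0

[#6][CX3](=O)[#6] is the SMARTS for a ketone: a carbonyl carbon (no H) flanked by two carbons.
The molecule has an aldehyde (-CHO), but the carbonyl carbon has H1, so it is not flanked by two carbons; nothing else fits, so there are 0 matches.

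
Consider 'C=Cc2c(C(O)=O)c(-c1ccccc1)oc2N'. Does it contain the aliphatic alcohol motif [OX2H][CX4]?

No

The pattern [OX2H][CX4] describes a hydroxyl oxygen bound to an sp3 (X4) carbon — an aliphatic alcohol.
The closest candidate here is a carboxylic acid group (-C(=O)OH), but the -OH is on a CX3 carbonyl carbon, not a CX4 carbon. No other fragment satisfies the full query, so there is no match.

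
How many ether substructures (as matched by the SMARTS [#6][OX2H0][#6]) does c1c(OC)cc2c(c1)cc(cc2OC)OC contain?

3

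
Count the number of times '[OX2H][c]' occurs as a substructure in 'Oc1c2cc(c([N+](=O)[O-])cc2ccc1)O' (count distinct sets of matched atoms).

2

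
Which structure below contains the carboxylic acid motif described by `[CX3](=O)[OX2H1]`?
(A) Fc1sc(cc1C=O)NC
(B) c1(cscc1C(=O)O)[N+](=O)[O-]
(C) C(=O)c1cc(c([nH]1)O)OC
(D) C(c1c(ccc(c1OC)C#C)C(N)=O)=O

[CX3](=O)[OX2H1] describes an sp2 carbon double-bonded to O and single-bonded to an -OH oxygen (a carboxylic acid).
(A) has an aldehyde (-CHO) but there is no singly-bonded oxygen on the carbonyl carbon.
(B) contains a carboxylic acid group (-C(=O)OH), which satisfies every atom and bond constraint.
(C) has an aldehyde (-CHO) but there is no singly-bonded oxygen on the carbonyl carbon.
(D) has an aldehyde (-CHO) but there is no singly-bonded oxygen on the carbonyl carbon.
So the answer is (B).

B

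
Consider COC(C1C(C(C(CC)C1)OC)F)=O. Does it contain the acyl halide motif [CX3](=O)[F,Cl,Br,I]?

No

The pattern [CX3](=O)[F,Cl,Br,I] describes a carbonyl carbon bonded to a halogen — an acyl halide.
The closest candidate here is a methyl-ester group (-C(=O)OCH3), but the carbonyl is bonded to -O-C, not to a halogen. No other fragment satisfies the full query, so there is no match.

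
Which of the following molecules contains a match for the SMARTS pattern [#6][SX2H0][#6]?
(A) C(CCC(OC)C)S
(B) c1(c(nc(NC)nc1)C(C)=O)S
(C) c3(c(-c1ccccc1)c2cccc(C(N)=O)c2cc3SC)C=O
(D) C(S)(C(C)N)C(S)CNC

C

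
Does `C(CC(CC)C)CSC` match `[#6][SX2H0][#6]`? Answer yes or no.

Yes

The pattern [#6][SX2H0][#6] describes an aliphatic sulfur bridging two carbons with no H on the sulfur — a thioether.
The molecule carries a methylthio ether (-SCH3), whose atoms satisfy every constraint of the query, so the pattern matches.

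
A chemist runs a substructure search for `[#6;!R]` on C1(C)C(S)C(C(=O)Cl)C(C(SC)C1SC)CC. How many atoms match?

The query [#6;!R] means: carbon not in any ring.
Check the 17 heavy atoms by environment: 6× C (in 6-ring) → no; 6× C (acyclic) → match; 1× O (acyclic) → no; 1× Cl (acyclic) → no; 3× S (acyclic) → no.
That gives 6 matching atoms.

6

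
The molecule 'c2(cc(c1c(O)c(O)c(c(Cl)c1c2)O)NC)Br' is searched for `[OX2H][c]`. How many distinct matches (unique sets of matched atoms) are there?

[OX2H][c] is the SMARTS for a phenol: a hydroxyl oxygen attached to an aromatic carbon.
The molecule carries 3 separate instances of a hydroxyl group (-OH) meeting every constraint; each maps to a distinct set of atoms, giving 3 matches.

3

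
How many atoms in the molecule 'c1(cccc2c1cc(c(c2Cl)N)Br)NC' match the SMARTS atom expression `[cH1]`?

4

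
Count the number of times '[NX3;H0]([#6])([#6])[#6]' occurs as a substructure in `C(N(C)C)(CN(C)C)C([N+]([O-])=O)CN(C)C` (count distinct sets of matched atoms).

[NX3;H0]([#6])([#6])[#6] is the SMARTS for a tertiary amine: a trivalent nitrogen with no H, bonded to three carbons.
The molecule carries 3 separate instances of a dimethylamino group (-N(CH3)2) meeting every constraint; each maps to a distinct set of atoms, giving 3 matches.

3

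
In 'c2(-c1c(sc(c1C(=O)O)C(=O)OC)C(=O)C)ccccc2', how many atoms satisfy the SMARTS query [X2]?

3

The query [X2] means: any atom with exactly two total connections (bonds + H).
Check the 21 heavy atoms by environment: 1× s (aromatic, X2) → match; 10× c (aromatic, X3) → no; 3× C (X3) → no; 3× O (X1) → no; 2× O (X2) → match; 2× C (X4) → no.
Summing the matching environments: 1 + 2 = 3 matching atoms.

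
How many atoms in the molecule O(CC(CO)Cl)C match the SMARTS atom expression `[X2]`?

2

The query [X2] means: any atom with exactly two total connections (bonds + H).
Check the 7 heavy atoms by environment: 4× C (X4) → no; 2× O (X2) → match; 1× Cl (X1) → no.
That gives 2 matching atoms.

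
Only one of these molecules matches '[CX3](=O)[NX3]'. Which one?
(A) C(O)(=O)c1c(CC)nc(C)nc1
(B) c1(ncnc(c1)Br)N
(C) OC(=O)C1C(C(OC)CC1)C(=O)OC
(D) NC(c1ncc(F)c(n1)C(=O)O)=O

D

[CX3](=O)[NX3] describes a carbonyl carbon bonded to a trivalent nitrogen (an amide).
(A) has a carboxylic acid group (-C(=O)OH) but the carbonyl is bonded to O, not to an NX3 nitrogen.
(B) has a primary amino group (-NH2) but the -NH2 is not attached to a carbonyl carbon.
(C) has a carboxylic acid group (-C(=O)OH) but the carbonyl is bonded to O, not to an NX3 nitrogen.
(D) contains a primary amide (-C(=O)NH2), which satisfies every atom and bond constraint.
So the answer is (D).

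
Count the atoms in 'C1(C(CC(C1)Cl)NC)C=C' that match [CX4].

6

The query [CX4] means: C with X4: aliphatic carbon with exactly 4 total connections (bonds + H).
Check the 10 heavy atoms by environment: 6× C (X4) → match; 2× C (X3) → no; 1× N (X3) → no; 1× Cl (X1) → no.
That gives 6 matching atoms.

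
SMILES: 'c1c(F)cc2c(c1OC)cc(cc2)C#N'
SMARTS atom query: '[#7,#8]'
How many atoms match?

2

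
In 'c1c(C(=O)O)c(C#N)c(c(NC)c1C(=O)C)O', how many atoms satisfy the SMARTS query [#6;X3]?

8

Check the 17 heavy atoms by environment: 6× c (aromatic, X3) → match; 1× C (X2) → no; 1× N (X1) → no; 2× O (X2) → no; 2× C (X3) → match; 2× O (X1) → no; 2× C (X4) → no; 1× N (X3) → no.
Summing the matching environments: 6 + 2 = 8 matching atoms.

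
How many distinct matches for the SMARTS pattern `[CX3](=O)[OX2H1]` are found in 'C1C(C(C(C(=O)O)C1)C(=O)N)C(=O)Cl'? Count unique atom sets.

1

[CX3](=O)[OX2H1] is the SMARTS for a carboxylic acid: an sp2 carbon double-bonded to O and single-bonded to an -OH oxygen.
Exactly one fragment in the molecule meets all constraints, giving 1 match.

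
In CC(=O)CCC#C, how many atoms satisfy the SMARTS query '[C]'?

6

The query [C] means: uppercase C matches aliphatic (non-aromatic) carbon only.
Check the 7 heavy atoms by environment: 6× C → match; 1× O → no.
That gives 6 matching atoms.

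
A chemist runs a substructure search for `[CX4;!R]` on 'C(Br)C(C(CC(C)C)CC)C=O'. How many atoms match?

The query [CX4;!R] means: aliphatic carbon with four total connections, not in a ring.
Check the 12 heavy atoms by environment: 9× C (X4, acyclic) → match; 1× Br (X1, acyclic) → no; 1× C (X3, acyclic) → no; 1× O (X1, acyclic) → no.
That gives 9 matching atoms.

9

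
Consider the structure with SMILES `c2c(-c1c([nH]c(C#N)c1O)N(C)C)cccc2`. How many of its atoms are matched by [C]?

The query [C] means: uppercase C matches aliphatic (non-aromatic) carbon only.
Check the 17 heavy atoms by environment: 1× n (aromatic) → no; 10× c (aromatic) → no; 2× N → no; 3× C → match; 1× O → no.
That gives 3 matching atoms.

3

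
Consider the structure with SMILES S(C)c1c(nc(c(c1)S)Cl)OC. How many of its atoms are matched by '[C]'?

The query [C] means: uppercase C matches aliphatic (non-aromatic) carbon only.
Check the 12 heavy atoms by environment: 1× n (aromatic) → no; 5× c (aromatic) → no; 1× O → no; 2× C → match; 1× Cl → no; 2× S → no.
That gives 2 matching atoms.

2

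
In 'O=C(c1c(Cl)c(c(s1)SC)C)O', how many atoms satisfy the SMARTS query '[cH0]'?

4

The query [cH0] means: aromatic carbon with no attached hydrogen (substituted or ring-fusion).
Check the 12 heavy atoms by environment: 1× s (aromatic, H0) → no; 4× c (aromatic, H0) → match; 1× S (H0) → no; 2× C (H3) → no; 1× C (H0) → no; 1× O (H0) → no; 1× O (H1) → no; 1× Cl (H0) → no.
That gives 4 matching atoms.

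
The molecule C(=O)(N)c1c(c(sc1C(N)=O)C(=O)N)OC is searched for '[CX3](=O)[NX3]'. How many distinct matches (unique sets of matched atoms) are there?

[CX3](=O)[NX3] is the SMARTS for an amide: a carbonyl carbon bonded to a trivalent nitrogen.
The molecule carries 3 separate instances of a primary amide (-C(=O)NH2) meeting every constraint; each maps to a distinct set of atoms, giving 3 matches.

3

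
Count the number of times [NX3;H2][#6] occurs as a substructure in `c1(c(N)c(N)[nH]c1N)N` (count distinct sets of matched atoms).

4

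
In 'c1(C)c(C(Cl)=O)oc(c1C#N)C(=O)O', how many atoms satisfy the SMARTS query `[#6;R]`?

The query [#6;R] means: carbon that is part of a ring.
Check the 14 heavy atoms by environment: 1× o (aromatic, in 5-ring) → no; 4× c (aromatic, in 5-ring) → match; 4× C (acyclic) → no; 3× O (acyclic) → no; 1× Cl (acyclic) → no; 1× N (acyclic) → no.
That gives 4 matching atoms.

4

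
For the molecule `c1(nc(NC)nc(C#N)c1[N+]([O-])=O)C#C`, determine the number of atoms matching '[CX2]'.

3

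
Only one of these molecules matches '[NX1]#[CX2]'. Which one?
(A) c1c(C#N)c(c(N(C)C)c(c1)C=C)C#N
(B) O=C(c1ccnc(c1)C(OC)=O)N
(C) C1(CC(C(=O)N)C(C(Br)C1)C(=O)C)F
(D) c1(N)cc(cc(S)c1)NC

[NX1]#[CX2] describes a nitrogen triple-bonded to a two-connected carbon (a nitrile).
(A) contains a nitrile (-C#N), which satisfies every atom and bond constraint.
(B) has a primary amide (-C(=O)NH2) but the nitrogen is NX3, not NX1.
(C) has a primary amide (-C(=O)NH2) but the nitrogen is NX3, not NX1.
(D) has a primary amino group (-NH2) but the nitrogen is NX3 (three connections), not NX1 triple-bonded.
So the answer is (A).

A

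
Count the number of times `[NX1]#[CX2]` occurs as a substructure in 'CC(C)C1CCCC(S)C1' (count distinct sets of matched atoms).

0

[NX1]#[CX2] is the SMARTS for a nitrile: a nitrogen triple-bonded to a two-connected carbon.
No fragment in the molecule satisfies every constraint, giving 0 matches.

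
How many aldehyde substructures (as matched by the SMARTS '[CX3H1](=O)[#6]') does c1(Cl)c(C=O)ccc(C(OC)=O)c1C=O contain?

2

[CX3H1](=O)[#6] is the SMARTS for an aldehyde: an sp2 carbon with one H, double-bonded to O and single-bonded to carbon.
The molecule carries 2 separate instances of an aldehyde (-CHO) meeting every constraint; each maps to a distinct set of atoms, giving 2 matches.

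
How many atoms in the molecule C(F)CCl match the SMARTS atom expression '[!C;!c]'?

2

The query [!C;!c] means: neither aliphatic nor aromatic carbon — same as [!#6].
Check the 4 heavy atoms by environment: 2× C → no; 1× Cl → match; 1× F → match.
Summing the matching environments: 1 + 1 = 2 matching atoms.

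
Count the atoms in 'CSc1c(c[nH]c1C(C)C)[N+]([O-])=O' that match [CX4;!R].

The query [CX4;!R] means: aliphatic carbon with four total connections, not in a ring.
Check the 13 heavy atoms by environment: 1× n (aromatic, X3, in 5-ring) → no; 4× c (aromatic, X3, in 5-ring) → no; 1× S (X2, acyclic) → no; 4× C (X4, acyclic) → match; 1× N (charge +1, X3, acyclic) → no; 1× O (charge -1, X1, acyclic) → no; 1× O (X1, acyclic) → no.
That gives 4 matching atoms.

4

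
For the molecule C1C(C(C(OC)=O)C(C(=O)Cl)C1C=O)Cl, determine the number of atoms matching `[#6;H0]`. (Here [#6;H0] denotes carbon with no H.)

The query [#6;H0] means: any carbon with no attached hydrogen.
Check the 15 heavy atoms by environment: 1× C (H2) → no; 5× C (H1) → no; 4× O (H0) → no; 2× Cl (H0) → no; 2× C (H0) → match; 1× C (H3) → no.
That gives 2 matching atoms.

2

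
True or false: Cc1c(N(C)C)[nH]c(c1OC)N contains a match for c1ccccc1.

False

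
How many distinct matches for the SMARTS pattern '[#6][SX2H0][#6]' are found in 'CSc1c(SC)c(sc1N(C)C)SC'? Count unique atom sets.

[#6][SX2H0][#6] is the SMARTS for a thioether: an aliphatic sulfur bridging two carbons with no H on the sulfur.
The molecule carries 3 separate instances of a methylthio ether (-SCH3) meeting every constraint; each maps to a distinct set of atoms, giving 3 matches.

3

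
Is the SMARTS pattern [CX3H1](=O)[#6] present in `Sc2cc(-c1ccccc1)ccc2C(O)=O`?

No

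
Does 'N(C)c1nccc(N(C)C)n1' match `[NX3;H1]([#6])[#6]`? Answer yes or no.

The pattern [NX3;H1]([#6])[#6] describes a trivalent nitrogen with one H, bonded to two carbons — a secondary amine.
The molecule carries an N-methylamino group (-NHCH3), whose atoms satisfy every constraint of the query, so the pattern matches.

Yes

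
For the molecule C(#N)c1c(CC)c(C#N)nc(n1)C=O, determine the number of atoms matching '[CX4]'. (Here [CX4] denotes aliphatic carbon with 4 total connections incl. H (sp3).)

2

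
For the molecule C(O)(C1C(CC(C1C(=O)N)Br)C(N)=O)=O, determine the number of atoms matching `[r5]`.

5

The query [r5] means: r5 matches atoms in a five-membered ring.
Check the 15 heavy atoms by environment: 5× C (in 5-ring) → match; 3× C (acyclic) → no; 4× O (acyclic) → no; 2× N (acyclic) → no; 1× Br (acyclic) → no.
That gives 5 matching atoms.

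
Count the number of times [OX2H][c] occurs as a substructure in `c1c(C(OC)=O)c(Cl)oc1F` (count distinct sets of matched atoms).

[OX2H][c] is the SMARTS for a phenol: a hydroxyl oxygen attached to an aromatic carbon.
No fragment in the molecule satisfies every constraint, giving 0 matches.

0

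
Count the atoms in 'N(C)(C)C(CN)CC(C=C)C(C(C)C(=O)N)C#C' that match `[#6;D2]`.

Check the 18 heavy atoms by environment: 4× C (D2) → match; 5× C (D3) → no; 5× C (D1) → no; 1× N (D3) → no; 2× N (D1) → no; 1× O (D1) → no.
That gives 4 matching atoms.

4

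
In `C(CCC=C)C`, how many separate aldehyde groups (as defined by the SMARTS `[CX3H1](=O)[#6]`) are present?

0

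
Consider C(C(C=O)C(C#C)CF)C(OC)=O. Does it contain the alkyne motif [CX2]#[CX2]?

Yes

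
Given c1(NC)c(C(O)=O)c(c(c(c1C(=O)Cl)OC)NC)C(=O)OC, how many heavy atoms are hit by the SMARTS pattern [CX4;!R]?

The query [CX4;!R] means: aliphatic carbon with four total connections, not in a ring.
Check the 22 heavy atoms by environment: 6× c (aromatic, X3, in 6-ring) → no; 2× N (X3, acyclic) → no; 4× C (X4, acyclic) → match; 3× O (X2, acyclic) → no; 3× C (X3, acyclic) → no; 3× O (X1, acyclic) → no; 1× Cl (X1, acyclic) → no.
That gives 4 matching atoms.

4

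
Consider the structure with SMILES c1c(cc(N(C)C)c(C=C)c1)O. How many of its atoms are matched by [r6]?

The query [r6] means: r6 matches atoms in a six-membered ring.
Check the 12 heavy atoms by environment: 6× c (aromatic, in 6-ring) → match; 4× C (acyclic) → no; 1× O (acyclic) → no; 1× N (acyclic) → no.
That gives 6 matching atoms.

6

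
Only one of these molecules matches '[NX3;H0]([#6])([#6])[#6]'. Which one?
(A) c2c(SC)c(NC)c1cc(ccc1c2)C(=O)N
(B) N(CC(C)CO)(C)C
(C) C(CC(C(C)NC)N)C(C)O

B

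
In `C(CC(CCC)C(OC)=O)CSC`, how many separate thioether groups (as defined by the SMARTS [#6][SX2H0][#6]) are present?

1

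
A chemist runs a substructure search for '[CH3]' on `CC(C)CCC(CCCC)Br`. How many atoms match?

The query [CH3] means: aliphatic carbon with exactly three hydrogens.
Check the 11 heavy atoms by environment: 5× C (H2) → no; 2× C (H1) → no; 3× C (H3) → match; 1× Br (H0) → no.
That gives 3 matching atoms.

3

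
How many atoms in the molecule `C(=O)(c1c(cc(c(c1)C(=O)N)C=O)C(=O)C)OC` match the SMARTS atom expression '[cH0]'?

4

Check the 18 heavy atoms by environment: 4× c (aromatic, H0) → match; 2× c (aromatic, H1) → no; 1× C (H1) → no; 5× O (H0) → no; 3× C (H0) → no; 2× C (H3) → no; 1× N (H2) → no.
That gives 4 matching atoms.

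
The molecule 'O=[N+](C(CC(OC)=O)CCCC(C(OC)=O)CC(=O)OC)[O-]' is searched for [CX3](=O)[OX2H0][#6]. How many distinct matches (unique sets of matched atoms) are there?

3

[CX3](=O)[OX2H0][#6] is the SMARTS for an ester: a carbonyl carbon bonded to an oxygen that is itself bonded to carbon (no H on that O).
The molecule carries 3 separate instances of a methyl-ester group (-C(=O)OCH3) meeting every constraint; each maps to a distinct set of atoms, giving 3 matches.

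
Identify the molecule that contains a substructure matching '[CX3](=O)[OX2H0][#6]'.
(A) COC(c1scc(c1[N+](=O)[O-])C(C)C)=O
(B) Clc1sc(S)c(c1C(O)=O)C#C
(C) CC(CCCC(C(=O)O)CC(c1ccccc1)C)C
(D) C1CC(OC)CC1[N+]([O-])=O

A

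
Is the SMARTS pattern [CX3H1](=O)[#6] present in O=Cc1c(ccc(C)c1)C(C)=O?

Yes

The pattern [CX3H1](=O)[#6] describes an sp2 carbon with one H, double-bonded to O and single-bonded to carbon — an aldehyde.
The molecule carries an aldehyde (-CHO), whose atoms satisfy every constraint of the query, so the pattern matches.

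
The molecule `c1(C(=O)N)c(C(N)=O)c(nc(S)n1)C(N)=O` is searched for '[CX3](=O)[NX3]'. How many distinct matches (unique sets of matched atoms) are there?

[CX3](=O)[NX3] is the SMARTS for an amide: a carbonyl carbon bonded to a trivalent nitrogen.
The molecule carries 3 separate instances of a primary amide (-C(=O)NH2) meeting every constraint; each maps to a distinct set of atoms, giving 3 matches.

3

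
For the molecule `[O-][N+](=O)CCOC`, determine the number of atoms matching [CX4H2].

The query [CX4H2] means: sp3 carbon (X4) with exactly two hydrogens.
Check the 7 heavy atoms by environment: 2× C (H2, X4) → match; 1× N (charge +1, H0, X3) → no; 1× O (charge -1, H0, X1) → no; 1× O (H0, X1) → no; 1× O (H0, X2) → no; 1× C (H3, X4) → no.
That gives 2 matching atoms.

2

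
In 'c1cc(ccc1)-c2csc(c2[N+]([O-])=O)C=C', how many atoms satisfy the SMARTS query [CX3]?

2

Check the 16 heavy atoms by environment: 1× s (aromatic, X2) → no; 10× c (aromatic, X3) → no; 2× C (X3) → match; 1× N (charge +1, X3) → no; 1× O (charge -1, X1) → no; 1× O (X1) → no.
That gives 2 matching atoms.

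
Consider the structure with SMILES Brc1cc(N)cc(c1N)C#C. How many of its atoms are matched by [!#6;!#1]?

3

The query [!#6;!#1] means: not carbon and not hydrogen — any heteroatom.
Check the 11 heavy atoms by environment: 6× c (aromatic) → no; 1× Br → match; 2× C → no; 2× N → match.
Summing the matching environments: 1 + 2 = 3 matching atoms.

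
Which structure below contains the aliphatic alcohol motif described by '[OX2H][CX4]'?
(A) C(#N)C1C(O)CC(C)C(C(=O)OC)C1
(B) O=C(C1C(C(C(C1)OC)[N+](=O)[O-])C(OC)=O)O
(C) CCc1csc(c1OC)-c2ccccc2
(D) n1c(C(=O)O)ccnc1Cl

A

[OX2H][CX4] describes a hydroxyl oxygen bound to an sp3 (X4) carbon (an aliphatic alcohol).
(A) contains a hydroxyl group (-OH), which satisfies every atom and bond constraint.
(B) has a carboxylic acid group (-C(=O)OH) but the -OH is on a CX3 carbonyl carbon, not a CX4 carbon.
(C) has a methoxy ether (-OCH3) but the oxygen has H0 (ether), not H1.
(D) has a carboxylic acid group (-C(=O)OH) but the -OH is on a CX3 carbonyl carbon, not a CX4 carbon.
So the answer is (A).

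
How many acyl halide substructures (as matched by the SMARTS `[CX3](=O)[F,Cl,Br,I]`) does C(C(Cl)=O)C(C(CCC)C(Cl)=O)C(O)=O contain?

2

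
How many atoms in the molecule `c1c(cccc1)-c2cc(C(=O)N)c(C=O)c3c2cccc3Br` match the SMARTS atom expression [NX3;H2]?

The query [NX3;H2] means: aliphatic N with 3 total connections, two of them H — an -NH2 nitrogen (amine or amide).
Check the 22 heavy atoms by environment: 7× c (aromatic, H0, X3) → no; 9× c (aromatic, H1, X3) → no; 1× C (H1, X3) → no; 2× O (H0, X1) → no; 1× C (H0, X3) → no; 1× N (H2, X3) → match; 1× Br (H0, X1) → no.
That gives 1 matching atom.

1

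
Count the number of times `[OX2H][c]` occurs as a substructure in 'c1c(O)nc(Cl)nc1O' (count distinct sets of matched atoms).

2

[OX2H][c] is the SMARTS for a phenol: a hydroxyl oxygen attached to an aromatic carbon.
The molecule carries 2 separate instances of a hydroxyl group (-OH) meeting every constraint; each maps to a distinct set of atoms, giving 2 matches.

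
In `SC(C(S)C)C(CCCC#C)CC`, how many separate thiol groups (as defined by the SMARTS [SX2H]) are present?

2

[SX2H] is the SMARTS for a thiol: an aliphatic sulfur with two connections, one being H.
The molecule carries 2 separate instances of a thiol (-SH) meeting every constraint; each maps to a distinct set of atoms, giving 2 matches.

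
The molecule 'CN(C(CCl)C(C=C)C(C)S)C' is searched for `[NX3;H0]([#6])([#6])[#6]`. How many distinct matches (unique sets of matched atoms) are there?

[NX3;H0]([#6])([#6])[#6] is the SMARTS for a tertiary amine: a trivalent nitrogen with no H, bonded to three carbons.
Exactly one fragment in the molecule meets all constraints, giving 1 match.

1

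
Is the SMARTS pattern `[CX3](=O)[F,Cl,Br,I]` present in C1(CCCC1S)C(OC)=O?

The pattern [CX3](=O)[F,Cl,Br,I] describes a carbonyl carbon bonded to a halogen — an acyl halide.
The closest candidate here is a methyl-ester group (-C(=O)OCH3), but the carbonyl is bonded to -O-C, not to a halogen. No other fragment satisfies the full query, so there is no match.

No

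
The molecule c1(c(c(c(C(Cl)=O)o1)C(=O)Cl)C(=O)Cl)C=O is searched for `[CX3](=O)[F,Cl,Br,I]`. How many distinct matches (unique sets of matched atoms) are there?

3

[CX3](=O)[F,Cl,Br,I] is the SMARTS for an acyl halide: a carbonyl carbon bonded to a halogen.
The molecule carries 3 separate instances of an acyl chloride (-C(=O)Cl) meeting every constraint; each maps to a distinct set of atoms, giving 3 matches.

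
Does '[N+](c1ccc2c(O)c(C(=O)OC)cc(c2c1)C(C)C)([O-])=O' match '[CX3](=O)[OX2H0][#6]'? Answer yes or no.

Yes

The pattern [CX3](=O)[OX2H0][#6] describes a carbonyl carbon bonded to an oxygen that is itself bonded to carbon (no H on that O) — an ester.
The molecule carries a methyl-ester group (-C(=O)OCH3), whose atoms satisfy every constraint of the query, so the pattern matches.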